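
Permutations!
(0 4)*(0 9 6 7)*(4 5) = (0 5 4 9 6 7) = [5, 1, 2, 3, 9, 4, 7, 0, 8, 6]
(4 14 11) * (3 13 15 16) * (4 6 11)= [0, 1, 2, 13, 14, 5, 11, 7, 8, 9, 10, 6, 12, 15, 4, 16, 3]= (3 13 15 16)(4 14)(6 11)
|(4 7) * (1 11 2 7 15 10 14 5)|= 9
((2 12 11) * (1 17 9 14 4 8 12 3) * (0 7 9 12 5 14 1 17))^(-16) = (2 11 12 17 3)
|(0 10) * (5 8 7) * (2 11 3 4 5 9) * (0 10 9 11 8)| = 9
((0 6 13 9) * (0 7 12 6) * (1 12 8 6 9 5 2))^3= (1 7 13)(2 9 6)(5 12 8)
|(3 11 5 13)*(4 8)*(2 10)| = 4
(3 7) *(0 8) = (0 8)(3 7) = [8, 1, 2, 7, 4, 5, 6, 3, 0]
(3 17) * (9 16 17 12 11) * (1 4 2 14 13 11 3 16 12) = (1 4 2 14 13 11 9 12 3)(16 17) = [0, 4, 14, 1, 2, 5, 6, 7, 8, 12, 10, 9, 3, 11, 13, 15, 17, 16]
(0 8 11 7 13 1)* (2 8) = (0 2 8 11 7 13 1) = [2, 0, 8, 3, 4, 5, 6, 13, 11, 9, 10, 7, 12, 1]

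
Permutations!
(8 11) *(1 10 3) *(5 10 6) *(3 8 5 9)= (1 6 9 3)(5 10 8 11)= [0, 6, 2, 1, 4, 10, 9, 7, 11, 3, 8, 5]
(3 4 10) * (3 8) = (3 4 10 8) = [0, 1, 2, 4, 10, 5, 6, 7, 3, 9, 8]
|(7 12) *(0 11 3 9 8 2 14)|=|(0 11 3 9 8 2 14)(7 12)|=14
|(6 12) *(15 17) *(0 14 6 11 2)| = 6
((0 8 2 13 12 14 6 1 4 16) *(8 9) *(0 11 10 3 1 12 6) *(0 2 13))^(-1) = ((0 9 8 13 6 12 14 2)(1 4 16 11 10 3))^(-1) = (0 2 14 12 6 13 8 9)(1 3 10 11 16 4)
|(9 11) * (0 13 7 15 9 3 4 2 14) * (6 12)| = 10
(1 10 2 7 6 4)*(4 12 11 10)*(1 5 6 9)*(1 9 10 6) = (1 4 5)(2 7 10)(6 12 11) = [0, 4, 7, 3, 5, 1, 12, 10, 8, 9, 2, 6, 11]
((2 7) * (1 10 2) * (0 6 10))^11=((0 6 10 2 7 1))^11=(0 1 7 2 10 6)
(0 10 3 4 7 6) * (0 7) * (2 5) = (0 10 3 4)(2 5)(6 7) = [10, 1, 5, 4, 0, 2, 7, 6, 8, 9, 3]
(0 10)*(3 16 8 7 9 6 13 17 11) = (0 10)(3 16 8 7 9 6 13 17 11) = [10, 1, 2, 16, 4, 5, 13, 9, 7, 6, 0, 3, 12, 17, 14, 15, 8, 11]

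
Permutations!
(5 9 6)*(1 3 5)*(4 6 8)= (1 3 5 9 8 4 6)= [0, 3, 2, 5, 6, 9, 1, 7, 4, 8]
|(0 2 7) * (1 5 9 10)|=12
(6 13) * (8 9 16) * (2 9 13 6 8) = (2 9 16)(8 13) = [0, 1, 9, 3, 4, 5, 6, 7, 13, 16, 10, 11, 12, 8, 14, 15, 2]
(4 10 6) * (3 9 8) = [0, 1, 2, 9, 10, 5, 4, 7, 3, 8, 6] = (3 9 8)(4 10 6)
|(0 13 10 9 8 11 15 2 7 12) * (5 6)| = |(0 13 10 9 8 11 15 2 7 12)(5 6)| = 10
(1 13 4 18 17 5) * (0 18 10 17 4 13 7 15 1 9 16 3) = [18, 7, 2, 0, 10, 9, 6, 15, 8, 16, 17, 11, 12, 13, 14, 1, 3, 5, 4] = (0 18 4 10 17 5 9 16 3)(1 7 15)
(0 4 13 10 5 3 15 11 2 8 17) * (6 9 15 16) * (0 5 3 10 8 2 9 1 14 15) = (0 4 13 8 17 5 10 3 16 6 1 14 15 11 9) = [4, 14, 2, 16, 13, 10, 1, 7, 17, 0, 3, 9, 12, 8, 15, 11, 6, 5]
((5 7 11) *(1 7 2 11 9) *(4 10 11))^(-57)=((1 7 9)(2 4 10 11 5))^(-57)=(2 11 4 5 10)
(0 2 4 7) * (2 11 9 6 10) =(0 11 9 6 10 2 4 7) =[11, 1, 4, 3, 7, 5, 10, 0, 8, 6, 2, 9]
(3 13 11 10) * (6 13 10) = [0, 1, 2, 10, 4, 5, 13, 7, 8, 9, 3, 6, 12, 11] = (3 10)(6 13 11)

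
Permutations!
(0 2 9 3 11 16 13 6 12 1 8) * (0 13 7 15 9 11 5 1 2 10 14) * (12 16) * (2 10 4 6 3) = (0 4 6 16 7 15 9 2 11 12 10 14)(1 8 13 3 5) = [4, 8, 11, 5, 6, 1, 16, 15, 13, 2, 14, 12, 10, 3, 0, 9, 7]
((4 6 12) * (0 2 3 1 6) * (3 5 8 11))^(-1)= (0 4 12 6 1 3 11 8 5 2)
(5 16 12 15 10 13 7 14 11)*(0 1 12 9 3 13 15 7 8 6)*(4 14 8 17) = (0 1 12 7 8 6)(3 13 17 4 14 11 5 16 9)(10 15) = [1, 12, 2, 13, 14, 16, 0, 8, 6, 3, 15, 5, 7, 17, 11, 10, 9, 4]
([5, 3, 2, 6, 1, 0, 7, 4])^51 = (0 5)(1 3 6 7 4)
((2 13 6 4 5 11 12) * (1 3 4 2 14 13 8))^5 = ((1 3 4 5 11 12 14 13 6 2 8))^5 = (1 12 8 11 2 5 6 4 13 3 14)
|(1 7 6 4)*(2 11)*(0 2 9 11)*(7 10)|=10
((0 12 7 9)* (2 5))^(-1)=((0 12 7 9)(2 5))^(-1)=(0 9 7 12)(2 5)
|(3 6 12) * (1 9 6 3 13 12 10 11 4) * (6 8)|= 14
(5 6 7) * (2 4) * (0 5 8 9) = (0 5 6 7 8 9)(2 4) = [5, 1, 4, 3, 2, 6, 7, 8, 9, 0]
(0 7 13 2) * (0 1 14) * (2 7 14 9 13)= (0 14)(1 9 13 7 2)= [14, 9, 1, 3, 4, 5, 6, 2, 8, 13, 10, 11, 12, 7, 0]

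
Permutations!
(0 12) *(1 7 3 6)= (0 12)(1 7 3 6)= [12, 7, 2, 6, 4, 5, 1, 3, 8, 9, 10, 11, 0]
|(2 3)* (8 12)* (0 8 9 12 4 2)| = 10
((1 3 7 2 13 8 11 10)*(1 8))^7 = (1 7 13 3 2)(8 11 10)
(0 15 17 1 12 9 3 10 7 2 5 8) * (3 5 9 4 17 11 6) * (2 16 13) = (0 15 11 6 3 10 7 16 13 2 9 5 8)(1 12 4 17) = [15, 12, 9, 10, 17, 8, 3, 16, 0, 5, 7, 6, 4, 2, 14, 11, 13, 1]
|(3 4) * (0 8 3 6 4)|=|(0 8 3)(4 6)|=6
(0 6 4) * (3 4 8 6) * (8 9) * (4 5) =[3, 1, 2, 5, 0, 4, 9, 7, 6, 8] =(0 3 5 4)(6 9 8)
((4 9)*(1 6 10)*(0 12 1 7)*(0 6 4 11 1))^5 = ((0 12)(1 4 9 11)(6 10 7))^5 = (0 12)(1 4 9 11)(6 7 10)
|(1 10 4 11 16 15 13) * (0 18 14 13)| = 10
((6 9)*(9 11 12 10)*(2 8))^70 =(12)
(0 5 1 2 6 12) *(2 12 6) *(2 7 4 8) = (0 5 1 12)(2 7 4 8) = [5, 12, 7, 3, 8, 1, 6, 4, 2, 9, 10, 11, 0]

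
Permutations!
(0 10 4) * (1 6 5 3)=(0 10 4)(1 6 5 3)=[10, 6, 2, 1, 0, 3, 5, 7, 8, 9, 4]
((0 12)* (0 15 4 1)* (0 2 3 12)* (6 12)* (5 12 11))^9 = (15)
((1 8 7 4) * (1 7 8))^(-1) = (8)(4 7)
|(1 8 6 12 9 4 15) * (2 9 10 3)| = |(1 8 6 12 10 3 2 9 4 15)| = 10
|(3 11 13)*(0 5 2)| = 3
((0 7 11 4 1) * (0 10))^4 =((0 7 11 4 1 10))^4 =(0 1 11)(4 7 10)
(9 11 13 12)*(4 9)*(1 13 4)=(1 13 12)(4 9 11)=[0, 13, 2, 3, 9, 5, 6, 7, 8, 11, 10, 4, 1, 12]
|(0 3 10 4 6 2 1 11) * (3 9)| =|(0 9 3 10 4 6 2 1 11)| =9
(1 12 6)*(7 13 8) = (1 12 6)(7 13 8) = [0, 12, 2, 3, 4, 5, 1, 13, 7, 9, 10, 11, 6, 8]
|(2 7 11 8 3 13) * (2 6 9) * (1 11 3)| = 6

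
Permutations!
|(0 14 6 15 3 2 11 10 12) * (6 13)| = |(0 14 13 6 15 3 2 11 10 12)| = 10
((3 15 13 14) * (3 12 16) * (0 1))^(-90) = (16) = ((0 1)(3 15 13 14 12 16))^(-90)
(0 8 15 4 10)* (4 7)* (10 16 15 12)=(0 8 12 10)(4 16 15 7)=[8, 1, 2, 3, 16, 5, 6, 4, 12, 9, 0, 11, 10, 13, 14, 7, 15]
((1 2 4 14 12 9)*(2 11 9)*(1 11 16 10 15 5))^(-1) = (1 5 15 10 16)(2 12 14 4)(9 11)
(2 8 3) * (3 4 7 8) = (2 3)(4 7 8) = [0, 1, 3, 2, 7, 5, 6, 8, 4]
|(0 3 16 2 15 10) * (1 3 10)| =10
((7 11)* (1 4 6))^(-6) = (11)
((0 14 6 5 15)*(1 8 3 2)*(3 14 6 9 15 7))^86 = (0 9 8 2 7 6 15 14 1 3 5)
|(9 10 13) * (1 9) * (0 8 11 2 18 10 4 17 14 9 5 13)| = |(0 8 11 2 18 10)(1 5 13)(4 17 14 9)| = 12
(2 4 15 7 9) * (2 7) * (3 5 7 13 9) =(2 4 15)(3 5 7)(9 13) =[0, 1, 4, 5, 15, 7, 6, 3, 8, 13, 10, 11, 12, 9, 14, 2]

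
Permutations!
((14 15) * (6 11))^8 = ((6 11)(14 15))^8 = (15)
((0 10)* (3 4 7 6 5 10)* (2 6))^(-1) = ((0 3 4 7 2 6 5 10))^(-1) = (0 10 5 6 2 7 4 3)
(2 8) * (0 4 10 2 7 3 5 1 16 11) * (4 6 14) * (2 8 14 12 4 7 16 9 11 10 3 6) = (0 2 14 7 6 12 4 3 5 1 9 11)(8 16 10) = [2, 9, 14, 5, 3, 1, 12, 6, 16, 11, 8, 0, 4, 13, 7, 15, 10]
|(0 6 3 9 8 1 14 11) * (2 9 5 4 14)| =28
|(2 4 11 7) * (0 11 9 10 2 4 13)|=|(0 11 7 4 9 10 2 13)|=8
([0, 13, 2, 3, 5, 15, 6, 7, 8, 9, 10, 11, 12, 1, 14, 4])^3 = (15)(1 13)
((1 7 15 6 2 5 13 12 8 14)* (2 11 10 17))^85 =(1 2 7 5 15 13 6 12 11 8 10 14 17)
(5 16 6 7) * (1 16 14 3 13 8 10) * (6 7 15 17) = (1 16 7 5 14 3 13 8 10)(6 15 17) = [0, 16, 2, 13, 4, 14, 15, 5, 10, 9, 1, 11, 12, 8, 3, 17, 7, 6]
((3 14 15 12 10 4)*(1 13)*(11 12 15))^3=(15)(1 13)(3 12)(4 11)(10 14)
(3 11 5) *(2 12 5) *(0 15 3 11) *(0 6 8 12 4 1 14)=(0 15 3 6 8 12 5 11 2 4 1 14)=[15, 14, 4, 6, 1, 11, 8, 7, 12, 9, 10, 2, 5, 13, 0, 3]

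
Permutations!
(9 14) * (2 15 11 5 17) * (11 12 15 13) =(2 13 11 5 17)(9 14)(12 15) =[0, 1, 13, 3, 4, 17, 6, 7, 8, 14, 10, 5, 15, 11, 9, 12, 16, 2]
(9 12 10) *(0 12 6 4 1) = [12, 0, 2, 3, 1, 5, 4, 7, 8, 6, 9, 11, 10] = (0 12 10 9 6 4 1)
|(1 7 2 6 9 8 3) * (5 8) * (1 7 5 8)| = 6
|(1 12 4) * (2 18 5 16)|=|(1 12 4)(2 18 5 16)|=12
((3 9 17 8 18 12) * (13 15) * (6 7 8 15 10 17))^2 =(3 6 8 12 9 7 18)(10 15)(13 17)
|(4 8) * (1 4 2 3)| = |(1 4 8 2 3)| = 5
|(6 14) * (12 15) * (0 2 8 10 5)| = 10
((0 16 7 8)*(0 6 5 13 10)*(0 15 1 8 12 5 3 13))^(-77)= (0 12 16 5 7)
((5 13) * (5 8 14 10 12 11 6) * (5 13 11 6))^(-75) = (5 11)(6 14)(8 12)(10 13)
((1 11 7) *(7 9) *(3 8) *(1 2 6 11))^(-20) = (11)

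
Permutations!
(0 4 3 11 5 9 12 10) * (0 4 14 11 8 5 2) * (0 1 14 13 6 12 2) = (0 13 6 12 10 4 3 8 5 9 2 1 14 11) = [13, 14, 1, 8, 3, 9, 12, 7, 5, 2, 4, 0, 10, 6, 11]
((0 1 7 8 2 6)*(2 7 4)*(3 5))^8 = ((0 1 4 2 6)(3 5)(7 8))^8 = (8)(0 2 1 6 4)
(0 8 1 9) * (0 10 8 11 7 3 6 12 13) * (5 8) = (0 11 7 3 6 12 13)(1 9 10 5 8) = [11, 9, 2, 6, 4, 8, 12, 3, 1, 10, 5, 7, 13, 0]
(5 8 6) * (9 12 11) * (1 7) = (1 7)(5 8 6)(9 12 11) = [0, 7, 2, 3, 4, 8, 5, 1, 6, 12, 10, 9, 11]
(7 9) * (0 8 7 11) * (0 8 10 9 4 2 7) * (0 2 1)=(0 10 9 11 8 2 7 4 1)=[10, 0, 7, 3, 1, 5, 6, 4, 2, 11, 9, 8]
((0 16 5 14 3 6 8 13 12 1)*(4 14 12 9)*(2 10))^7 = ((0 16 5 12 1)(2 10)(3 6 8 13 9 4 14))^7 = (0 5 1 16 12)(2 10)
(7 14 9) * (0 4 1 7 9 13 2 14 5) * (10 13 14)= (14)(0 4 1 7 5)(2 10 13)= [4, 7, 10, 3, 1, 0, 6, 5, 8, 9, 13, 11, 12, 2, 14]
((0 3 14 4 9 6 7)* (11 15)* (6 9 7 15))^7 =(0 14 7 3 4)(6 15 11)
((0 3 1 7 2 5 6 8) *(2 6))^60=((0 3 1 7 6 8)(2 5))^60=(8)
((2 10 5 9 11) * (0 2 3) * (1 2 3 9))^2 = (11)(1 10)(2 5)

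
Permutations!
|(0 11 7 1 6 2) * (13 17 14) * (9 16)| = 6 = |(0 11 7 1 6 2)(9 16)(13 17 14)|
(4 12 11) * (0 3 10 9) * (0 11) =(0 3 10 9 11 4 12) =[3, 1, 2, 10, 12, 5, 6, 7, 8, 11, 9, 4, 0]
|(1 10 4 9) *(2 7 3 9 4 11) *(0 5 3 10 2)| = 9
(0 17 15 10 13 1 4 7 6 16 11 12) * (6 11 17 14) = (0 14 6 16 17 15 10 13 1 4 7 11 12) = [14, 4, 2, 3, 7, 5, 16, 11, 8, 9, 13, 12, 0, 1, 6, 10, 17, 15]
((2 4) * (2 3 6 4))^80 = (3 4 6)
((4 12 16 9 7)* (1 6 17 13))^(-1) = (1 13 17 6)(4 7 9 16 12)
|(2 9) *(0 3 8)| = 6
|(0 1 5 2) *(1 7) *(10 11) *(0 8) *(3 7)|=14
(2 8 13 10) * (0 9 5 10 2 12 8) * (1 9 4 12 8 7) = (0 4 12 7 1 9 5 10 8 13 2) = [4, 9, 0, 3, 12, 10, 6, 1, 13, 5, 8, 11, 7, 2]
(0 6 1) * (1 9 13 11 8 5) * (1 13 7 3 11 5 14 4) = (0 6 9 7 3 11 8 14 4 1)(5 13) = [6, 0, 2, 11, 1, 13, 9, 3, 14, 7, 10, 8, 12, 5, 4]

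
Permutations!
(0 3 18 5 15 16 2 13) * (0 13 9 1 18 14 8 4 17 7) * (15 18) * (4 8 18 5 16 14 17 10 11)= (0 3 17 7)(1 15 14 18 16 2 9)(4 10 11)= [3, 15, 9, 17, 10, 5, 6, 0, 8, 1, 11, 4, 12, 13, 18, 14, 2, 7, 16]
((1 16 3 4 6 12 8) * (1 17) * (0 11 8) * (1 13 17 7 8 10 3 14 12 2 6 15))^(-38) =((0 11 10 3 4 15 1 16 14 12)(2 6)(7 8)(13 17))^(-38) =(17)(0 10 4 1 14)(3 15 16 12 11)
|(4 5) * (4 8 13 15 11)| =6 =|(4 5 8 13 15 11)|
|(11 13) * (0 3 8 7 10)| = 10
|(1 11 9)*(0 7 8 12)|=|(0 7 8 12)(1 11 9)|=12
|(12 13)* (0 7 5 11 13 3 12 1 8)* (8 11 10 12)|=|(0 7 5 10 12 3 8)(1 11 13)|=21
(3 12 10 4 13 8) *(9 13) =(3 12 10 4 9 13 8) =[0, 1, 2, 12, 9, 5, 6, 7, 3, 13, 4, 11, 10, 8]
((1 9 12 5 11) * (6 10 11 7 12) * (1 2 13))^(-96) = (1 6 11 13 9 10 2)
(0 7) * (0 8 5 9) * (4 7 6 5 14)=[6, 1, 2, 3, 7, 9, 5, 8, 14, 0, 10, 11, 12, 13, 4]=(0 6 5 9)(4 7 8 14)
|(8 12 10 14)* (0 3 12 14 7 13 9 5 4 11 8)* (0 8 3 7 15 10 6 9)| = 42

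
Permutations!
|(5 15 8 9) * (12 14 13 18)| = |(5 15 8 9)(12 14 13 18)| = 4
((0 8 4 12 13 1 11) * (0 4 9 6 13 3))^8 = ((0 8 9 6 13 1 11 4 12 3))^8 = (0 12 11 13 9)(1 6 8 3 4)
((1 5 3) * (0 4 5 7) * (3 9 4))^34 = ((0 3 1 7)(4 5 9))^34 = (0 1)(3 7)(4 5 9)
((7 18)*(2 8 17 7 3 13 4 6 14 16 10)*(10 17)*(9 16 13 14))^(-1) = (2 10 8)(3 18 7 17 16 9 6 4 13 14)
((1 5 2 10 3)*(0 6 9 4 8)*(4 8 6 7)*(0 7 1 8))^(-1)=(0 9 6 4 7 8 3 10 2 5 1)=((0 1 5 2 10 3 8 7 4 6 9))^(-1)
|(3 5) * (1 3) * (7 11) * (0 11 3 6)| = |(0 11 7 3 5 1 6)| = 7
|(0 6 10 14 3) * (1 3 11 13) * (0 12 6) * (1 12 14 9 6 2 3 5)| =6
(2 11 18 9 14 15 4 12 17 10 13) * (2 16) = (2 11 18 9 14 15 4 12 17 10 13 16) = [0, 1, 11, 3, 12, 5, 6, 7, 8, 14, 13, 18, 17, 16, 15, 4, 2, 10, 9]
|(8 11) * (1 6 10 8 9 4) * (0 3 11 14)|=|(0 3 11 9 4 1 6 10 8 14)|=10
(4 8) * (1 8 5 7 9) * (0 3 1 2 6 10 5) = (0 3 1 8 4)(2 6 10 5 7 9) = [3, 8, 6, 1, 0, 7, 10, 9, 4, 2, 5]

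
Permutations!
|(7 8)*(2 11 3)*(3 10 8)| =|(2 11 10 8 7 3)| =6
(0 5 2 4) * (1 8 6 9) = (0 5 2 4)(1 8 6 9) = [5, 8, 4, 3, 0, 2, 9, 7, 6, 1]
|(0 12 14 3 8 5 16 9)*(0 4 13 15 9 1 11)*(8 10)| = 20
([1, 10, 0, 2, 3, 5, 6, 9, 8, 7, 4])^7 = (0 1 10 4 3 2)(7 9)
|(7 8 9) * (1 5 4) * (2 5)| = 12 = |(1 2 5 4)(7 8 9)|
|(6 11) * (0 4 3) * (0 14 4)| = |(3 14 4)(6 11)| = 6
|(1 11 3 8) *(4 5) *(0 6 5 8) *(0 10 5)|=14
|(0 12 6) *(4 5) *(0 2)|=4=|(0 12 6 2)(4 5)|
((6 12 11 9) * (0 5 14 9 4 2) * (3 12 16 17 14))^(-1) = ((0 5 3 12 11 4 2)(6 16 17 14 9))^(-1) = (0 2 4 11 12 3 5)(6 9 14 17 16)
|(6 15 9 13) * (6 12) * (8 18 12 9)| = |(6 15 8 18 12)(9 13)| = 10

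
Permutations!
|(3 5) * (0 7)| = 2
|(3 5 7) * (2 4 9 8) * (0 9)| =15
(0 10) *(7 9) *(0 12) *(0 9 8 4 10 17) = (0 17)(4 10 12 9 7 8) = [17, 1, 2, 3, 10, 5, 6, 8, 4, 7, 12, 11, 9, 13, 14, 15, 16, 0]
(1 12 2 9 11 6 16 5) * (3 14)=[0, 12, 9, 14, 4, 1, 16, 7, 8, 11, 10, 6, 2, 13, 3, 15, 5]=(1 12 2 9 11 6 16 5)(3 14)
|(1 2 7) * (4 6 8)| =3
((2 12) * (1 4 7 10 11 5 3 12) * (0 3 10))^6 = (0 7 4 1 2 12 3)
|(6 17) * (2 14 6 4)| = 5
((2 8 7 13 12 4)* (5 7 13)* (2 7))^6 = (2 5 7 4 12 13 8)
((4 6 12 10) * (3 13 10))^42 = ((3 13 10 4 6 12))^42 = (13)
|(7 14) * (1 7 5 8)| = 5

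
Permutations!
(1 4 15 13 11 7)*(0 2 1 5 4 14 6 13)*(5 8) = (0 2 1 14 6 13 11 7 8 5 4 15) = [2, 14, 1, 3, 15, 4, 13, 8, 5, 9, 10, 7, 12, 11, 6, 0]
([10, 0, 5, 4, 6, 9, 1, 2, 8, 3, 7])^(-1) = (0 1 6 4 3 9 5 2 7 10)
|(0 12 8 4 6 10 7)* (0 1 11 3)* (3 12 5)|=|(0 5 3)(1 11 12 8 4 6 10 7)|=24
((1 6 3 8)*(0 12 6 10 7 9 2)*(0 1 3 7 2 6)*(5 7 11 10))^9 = ((0 12)(1 5 7 9 6 11 10 2)(3 8))^9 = (0 12)(1 5 7 9 6 11 10 2)(3 8)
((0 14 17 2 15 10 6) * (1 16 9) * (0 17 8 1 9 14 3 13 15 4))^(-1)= ((0 3 13 15 10 6 17 2 4)(1 16 14 8))^(-1)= (0 4 2 17 6 10 15 13 3)(1 8 14 16)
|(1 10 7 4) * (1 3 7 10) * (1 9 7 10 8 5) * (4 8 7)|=8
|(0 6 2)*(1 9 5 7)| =12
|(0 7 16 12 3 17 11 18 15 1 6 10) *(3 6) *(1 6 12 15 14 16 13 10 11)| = 12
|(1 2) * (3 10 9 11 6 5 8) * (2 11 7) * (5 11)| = 8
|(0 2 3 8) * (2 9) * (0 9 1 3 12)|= 7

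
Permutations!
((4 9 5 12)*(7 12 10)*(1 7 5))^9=(1 9 4 12 7)(5 10)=((1 7 12 4 9)(5 10))^9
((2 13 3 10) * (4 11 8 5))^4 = (13)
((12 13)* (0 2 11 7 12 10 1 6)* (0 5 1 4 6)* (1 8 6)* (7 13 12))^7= ((0 2 11 13 10 4 1)(5 8 6))^7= (13)(5 8 6)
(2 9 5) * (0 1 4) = (0 1 4)(2 9 5) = [1, 4, 9, 3, 0, 2, 6, 7, 8, 5]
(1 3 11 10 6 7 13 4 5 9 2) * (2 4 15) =[0, 3, 1, 11, 5, 9, 7, 13, 8, 4, 6, 10, 12, 15, 14, 2] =(1 3 11 10 6 7 13 15 2)(4 5 9)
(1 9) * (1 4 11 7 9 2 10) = (1 2 10)(4 11 7 9) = [0, 2, 10, 3, 11, 5, 6, 9, 8, 4, 1, 7]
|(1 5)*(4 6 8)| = |(1 5)(4 6 8)| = 6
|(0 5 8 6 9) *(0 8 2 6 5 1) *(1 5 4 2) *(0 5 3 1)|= 20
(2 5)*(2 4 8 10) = [0, 1, 5, 3, 8, 4, 6, 7, 10, 9, 2] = (2 5 4 8 10)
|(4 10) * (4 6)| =3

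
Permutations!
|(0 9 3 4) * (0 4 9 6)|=2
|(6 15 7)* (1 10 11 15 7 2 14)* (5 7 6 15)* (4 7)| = |(1 10 11 5 4 7 15 2 14)| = 9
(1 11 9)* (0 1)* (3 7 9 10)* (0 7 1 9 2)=(0 9 7 2)(1 11 10 3)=[9, 11, 0, 1, 4, 5, 6, 2, 8, 7, 3, 10]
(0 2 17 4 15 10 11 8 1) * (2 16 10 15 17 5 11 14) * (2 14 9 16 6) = [6, 0, 5, 3, 17, 11, 2, 7, 1, 16, 9, 8, 12, 13, 14, 15, 10, 4] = (0 6 2 5 11 8 1)(4 17)(9 16 10)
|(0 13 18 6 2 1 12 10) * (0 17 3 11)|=|(0 13 18 6 2 1 12 10 17 3 11)|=11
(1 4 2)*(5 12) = (1 4 2)(5 12) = [0, 4, 1, 3, 2, 12, 6, 7, 8, 9, 10, 11, 5]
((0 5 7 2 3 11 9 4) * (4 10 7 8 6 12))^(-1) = ((0 5 8 6 12 4)(2 3 11 9 10 7))^(-1) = (0 4 12 6 8 5)(2 7 10 9 11 3)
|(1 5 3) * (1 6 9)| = |(1 5 3 6 9)| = 5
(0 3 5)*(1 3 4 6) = [4, 3, 2, 5, 6, 0, 1] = (0 4 6 1 3 5)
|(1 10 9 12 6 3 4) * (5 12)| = |(1 10 9 5 12 6 3 4)| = 8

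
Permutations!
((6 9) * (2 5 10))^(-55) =(2 10 5)(6 9)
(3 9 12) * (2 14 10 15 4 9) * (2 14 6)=(2 6)(3 14 10 15 4 9 12)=[0, 1, 6, 14, 9, 5, 2, 7, 8, 12, 15, 11, 3, 13, 10, 4]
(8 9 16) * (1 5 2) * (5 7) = (1 7 5 2)(8 9 16) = [0, 7, 1, 3, 4, 2, 6, 5, 9, 16, 10, 11, 12, 13, 14, 15, 8]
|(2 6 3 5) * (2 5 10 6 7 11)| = 3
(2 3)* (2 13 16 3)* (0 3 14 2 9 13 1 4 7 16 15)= (0 3 1 4 7 16 14 2 9 13 15)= [3, 4, 9, 1, 7, 5, 6, 16, 8, 13, 10, 11, 12, 15, 2, 0, 14]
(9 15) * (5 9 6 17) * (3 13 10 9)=(3 13 10 9 15 6 17 5)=[0, 1, 2, 13, 4, 3, 17, 7, 8, 15, 9, 11, 12, 10, 14, 6, 16, 5]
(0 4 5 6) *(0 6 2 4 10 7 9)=(0 10 7 9)(2 4 5)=[10, 1, 4, 3, 5, 2, 6, 9, 8, 0, 7]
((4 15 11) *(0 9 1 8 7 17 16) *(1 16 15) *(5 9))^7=(17)(0 16 9 5)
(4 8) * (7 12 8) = (4 7 12 8) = [0, 1, 2, 3, 7, 5, 6, 12, 4, 9, 10, 11, 8]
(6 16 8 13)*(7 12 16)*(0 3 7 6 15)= (0 3 7 12 16 8 13 15)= [3, 1, 2, 7, 4, 5, 6, 12, 13, 9, 10, 11, 16, 15, 14, 0, 8]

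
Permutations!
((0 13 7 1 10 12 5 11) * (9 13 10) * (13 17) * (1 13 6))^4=(17)(0 11 5 12 10)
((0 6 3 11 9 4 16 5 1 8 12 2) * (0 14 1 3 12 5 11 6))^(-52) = ((1 8 5 3 6 12 2 14)(4 16 11 9))^(-52) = (16)(1 6)(2 5)(3 14)(8 12)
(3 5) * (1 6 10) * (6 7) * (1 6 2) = (1 7 2)(3 5)(6 10) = [0, 7, 1, 5, 4, 3, 10, 2, 8, 9, 6]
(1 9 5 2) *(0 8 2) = (0 8 2 1 9 5) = [8, 9, 1, 3, 4, 0, 6, 7, 2, 5]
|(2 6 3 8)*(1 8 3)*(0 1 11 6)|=4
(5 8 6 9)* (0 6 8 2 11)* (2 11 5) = (0 6 9 2 5 11) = [6, 1, 5, 3, 4, 11, 9, 7, 8, 2, 10, 0]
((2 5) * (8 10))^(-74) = ((2 5)(8 10))^(-74) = (10)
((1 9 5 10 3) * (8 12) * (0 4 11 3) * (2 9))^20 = ((0 4 11 3 1 2 9 5 10)(8 12))^20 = (12)(0 11 1 9 10 4 3 2 5)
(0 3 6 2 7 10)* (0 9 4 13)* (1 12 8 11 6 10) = (0 3 10 9 4 13)(1 12 8 11 6 2 7) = [3, 12, 7, 10, 13, 5, 2, 1, 11, 4, 9, 6, 8, 0]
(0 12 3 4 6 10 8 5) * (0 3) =[12, 1, 2, 4, 6, 3, 10, 7, 5, 9, 8, 11, 0] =(0 12)(3 4 6 10 8 5)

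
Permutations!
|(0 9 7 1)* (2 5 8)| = |(0 9 7 1)(2 5 8)| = 12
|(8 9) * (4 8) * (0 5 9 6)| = 6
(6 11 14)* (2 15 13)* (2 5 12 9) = (2 15 13 5 12 9)(6 11 14) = [0, 1, 15, 3, 4, 12, 11, 7, 8, 2, 10, 14, 9, 5, 6, 13]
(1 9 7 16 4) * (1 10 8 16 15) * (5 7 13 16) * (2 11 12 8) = (1 9 13 16 4 10 2 11 12 8 5 7 15) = [0, 9, 11, 3, 10, 7, 6, 15, 5, 13, 2, 12, 8, 16, 14, 1, 4]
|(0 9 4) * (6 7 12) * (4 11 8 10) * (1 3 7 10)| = 11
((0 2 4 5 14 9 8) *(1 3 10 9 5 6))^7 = ((0 2 4 6 1 3 10 9 8)(5 14))^7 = (0 9 3 6 2 8 10 1 4)(5 14)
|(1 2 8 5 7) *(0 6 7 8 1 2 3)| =|(0 6 7 2 1 3)(5 8)| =6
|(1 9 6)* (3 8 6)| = 5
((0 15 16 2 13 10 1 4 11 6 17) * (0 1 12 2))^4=(0 15 16)(1 17 6 11 4)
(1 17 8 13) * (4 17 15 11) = (1 15 11 4 17 8 13) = [0, 15, 2, 3, 17, 5, 6, 7, 13, 9, 10, 4, 12, 1, 14, 11, 16, 8]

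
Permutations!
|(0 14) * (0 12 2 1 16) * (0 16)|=5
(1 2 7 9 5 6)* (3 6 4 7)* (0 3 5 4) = (0 3 6 1 2 5)(4 7 9) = [3, 2, 5, 6, 7, 0, 1, 9, 8, 4]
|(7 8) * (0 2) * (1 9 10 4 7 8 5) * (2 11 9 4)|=20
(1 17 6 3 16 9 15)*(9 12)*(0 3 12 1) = [3, 17, 2, 16, 4, 5, 12, 7, 8, 15, 10, 11, 9, 13, 14, 0, 1, 6] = (0 3 16 1 17 6 12 9 15)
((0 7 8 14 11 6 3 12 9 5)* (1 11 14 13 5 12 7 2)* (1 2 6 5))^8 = (14)(0 5 11 1 13 8 7 3 6)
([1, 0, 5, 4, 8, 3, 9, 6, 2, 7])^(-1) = (0 1)(2 8 4 3 5)(6 7 9)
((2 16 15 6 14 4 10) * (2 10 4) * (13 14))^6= ((2 16 15 6 13 14))^6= (16)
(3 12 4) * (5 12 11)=(3 11 5 12 4)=[0, 1, 2, 11, 3, 12, 6, 7, 8, 9, 10, 5, 4]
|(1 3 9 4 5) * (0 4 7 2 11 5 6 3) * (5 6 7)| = |(0 4 7 2 11 6 3 9 5 1)| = 10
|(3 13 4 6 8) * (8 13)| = 6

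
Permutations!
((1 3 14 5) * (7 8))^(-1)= (1 5 14 3)(7 8)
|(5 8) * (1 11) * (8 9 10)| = |(1 11)(5 9 10 8)| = 4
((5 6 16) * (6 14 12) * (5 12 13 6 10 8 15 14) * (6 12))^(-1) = ((6 16)(8 15 14 13 12 10))^(-1) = (6 16)(8 10 12 13 14 15)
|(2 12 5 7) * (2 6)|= 5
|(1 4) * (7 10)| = |(1 4)(7 10)| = 2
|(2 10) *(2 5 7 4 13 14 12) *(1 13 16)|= |(1 13 14 12 2 10 5 7 4 16)|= 10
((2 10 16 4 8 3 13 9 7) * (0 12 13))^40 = ((0 12 13 9 7 2 10 16 4 8 3))^40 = (0 16 9 3 10 13 8 2 12 4 7)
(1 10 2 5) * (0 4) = [4, 10, 5, 3, 0, 1, 6, 7, 8, 9, 2] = (0 4)(1 10 2 5)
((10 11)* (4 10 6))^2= (4 11)(6 10)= ((4 10 11 6))^2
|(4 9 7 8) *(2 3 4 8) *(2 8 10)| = 7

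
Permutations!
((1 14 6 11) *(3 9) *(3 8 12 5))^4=((1 14 6 11)(3 9 8 12 5))^4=(14)(3 5 12 8 9)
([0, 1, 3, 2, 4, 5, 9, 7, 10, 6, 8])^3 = [0, 1, 3, 2, 4, 5, 9, 7, 10, 6, 8]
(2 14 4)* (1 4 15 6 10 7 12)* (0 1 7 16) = [1, 4, 14, 3, 2, 5, 10, 12, 8, 9, 16, 11, 7, 13, 15, 6, 0] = (0 1 4 2 14 15 6 10 16)(7 12)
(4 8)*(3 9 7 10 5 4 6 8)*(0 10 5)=(0 10)(3 9 7 5 4)(6 8)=[10, 1, 2, 9, 3, 4, 8, 5, 6, 7, 0]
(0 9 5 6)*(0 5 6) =(0 9 6 5) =[9, 1, 2, 3, 4, 0, 5, 7, 8, 6]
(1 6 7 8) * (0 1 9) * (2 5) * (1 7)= [7, 6, 5, 3, 4, 2, 1, 8, 9, 0]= (0 7 8 9)(1 6)(2 5)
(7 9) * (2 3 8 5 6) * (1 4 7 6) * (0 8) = (0 8 5 1 4 7 9 6 2 3) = [8, 4, 3, 0, 7, 1, 2, 9, 5, 6]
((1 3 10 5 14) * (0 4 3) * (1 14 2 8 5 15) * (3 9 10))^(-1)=(0 1 15 10 9 4)(2 5 8)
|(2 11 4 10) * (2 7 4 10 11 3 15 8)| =4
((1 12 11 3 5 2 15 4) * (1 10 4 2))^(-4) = ((1 12 11 3 5)(2 15)(4 10))^(-4) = (15)(1 12 11 3 5)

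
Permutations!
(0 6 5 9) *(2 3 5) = (0 6 2 3 5 9) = [6, 1, 3, 5, 4, 9, 2, 7, 8, 0]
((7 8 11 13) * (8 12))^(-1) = ((7 12 8 11 13))^(-1) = (7 13 11 8 12)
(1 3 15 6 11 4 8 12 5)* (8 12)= (1 3 15 6 11 4 12 5)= [0, 3, 2, 15, 12, 1, 11, 7, 8, 9, 10, 4, 5, 13, 14, 6]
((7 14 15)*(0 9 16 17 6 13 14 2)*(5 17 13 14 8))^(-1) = ((0 9 16 13 8 5 17 6 14 15 7 2))^(-1) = (0 2 7 15 14 6 17 5 8 13 16 9)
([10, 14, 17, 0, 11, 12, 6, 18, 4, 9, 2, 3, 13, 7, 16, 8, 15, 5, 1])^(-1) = (0 3 11 4 8 15 16 14 1 18 7 13 12 5 17 2 10)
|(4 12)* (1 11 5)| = |(1 11 5)(4 12)| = 6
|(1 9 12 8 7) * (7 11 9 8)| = |(1 8 11 9 12 7)| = 6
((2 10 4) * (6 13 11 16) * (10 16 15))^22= (2 10 11 6)(4 15 13 16)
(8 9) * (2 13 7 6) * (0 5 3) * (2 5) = (0 2 13 7 6 5 3)(8 9) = [2, 1, 13, 0, 4, 3, 5, 6, 9, 8, 10, 11, 12, 7]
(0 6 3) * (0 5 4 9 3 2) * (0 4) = [6, 1, 4, 5, 9, 0, 2, 7, 8, 3] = (0 6 2 4 9 3 5)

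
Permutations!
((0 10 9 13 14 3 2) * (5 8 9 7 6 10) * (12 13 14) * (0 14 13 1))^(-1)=((0 5 8 9 13 12 1)(2 14 3)(6 10 7))^(-1)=(0 1 12 13 9 8 5)(2 3 14)(6 7 10)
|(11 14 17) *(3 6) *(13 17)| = |(3 6)(11 14 13 17)| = 4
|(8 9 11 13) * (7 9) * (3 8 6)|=|(3 8 7 9 11 13 6)|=7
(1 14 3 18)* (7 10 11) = (1 14 3 18)(7 10 11) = [0, 14, 2, 18, 4, 5, 6, 10, 8, 9, 11, 7, 12, 13, 3, 15, 16, 17, 1]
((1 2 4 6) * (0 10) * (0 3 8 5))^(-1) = (0 5 8 3 10)(1 6 4 2)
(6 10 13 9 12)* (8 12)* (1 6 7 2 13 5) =[0, 6, 13, 3, 4, 1, 10, 2, 12, 8, 5, 11, 7, 9] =(1 6 10 5)(2 13 9 8 12 7)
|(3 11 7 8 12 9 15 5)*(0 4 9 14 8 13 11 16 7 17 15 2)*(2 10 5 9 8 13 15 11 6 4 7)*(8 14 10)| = 44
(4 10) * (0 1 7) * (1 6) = [6, 7, 2, 3, 10, 5, 1, 0, 8, 9, 4] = (0 6 1 7)(4 10)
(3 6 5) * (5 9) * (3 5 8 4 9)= (3 6)(4 9 8)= [0, 1, 2, 6, 9, 5, 3, 7, 4, 8]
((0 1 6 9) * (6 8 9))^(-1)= (0 9 8 1)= ((0 1 8 9))^(-1)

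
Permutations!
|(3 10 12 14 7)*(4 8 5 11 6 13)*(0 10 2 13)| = 13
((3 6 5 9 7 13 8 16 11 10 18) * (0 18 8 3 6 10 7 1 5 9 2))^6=(0 2 5 1 9 6 18)(3 13 7 11 16 8 10)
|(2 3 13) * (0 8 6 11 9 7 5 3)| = 10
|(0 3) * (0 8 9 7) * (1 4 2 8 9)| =4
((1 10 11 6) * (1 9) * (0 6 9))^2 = (1 11)(9 10)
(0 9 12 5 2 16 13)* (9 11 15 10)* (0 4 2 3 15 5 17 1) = [11, 0, 16, 15, 2, 3, 6, 7, 8, 12, 9, 5, 17, 4, 14, 10, 13, 1] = (0 11 5 3 15 10 9 12 17 1)(2 16 13 4)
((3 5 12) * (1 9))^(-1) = ((1 9)(3 5 12))^(-1) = (1 9)(3 12 5)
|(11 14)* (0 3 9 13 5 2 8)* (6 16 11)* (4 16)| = 35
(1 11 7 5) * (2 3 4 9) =(1 11 7 5)(2 3 4 9) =[0, 11, 3, 4, 9, 1, 6, 5, 8, 2, 10, 7]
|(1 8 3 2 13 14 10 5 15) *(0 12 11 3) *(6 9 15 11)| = 7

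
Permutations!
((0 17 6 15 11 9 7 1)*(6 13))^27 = ((0 17 13 6 15 11 9 7 1))^27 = (17)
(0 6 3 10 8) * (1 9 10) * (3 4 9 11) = [6, 11, 2, 1, 9, 5, 4, 7, 0, 10, 8, 3] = (0 6 4 9 10 8)(1 11 3)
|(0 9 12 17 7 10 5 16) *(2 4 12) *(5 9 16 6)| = 14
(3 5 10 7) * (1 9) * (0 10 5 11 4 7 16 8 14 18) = (0 10 16 8 14 18)(1 9)(3 11 4 7) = [10, 9, 2, 11, 7, 5, 6, 3, 14, 1, 16, 4, 12, 13, 18, 15, 8, 17, 0]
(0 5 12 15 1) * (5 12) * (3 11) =(0 12 15 1)(3 11) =[12, 0, 2, 11, 4, 5, 6, 7, 8, 9, 10, 3, 15, 13, 14, 1]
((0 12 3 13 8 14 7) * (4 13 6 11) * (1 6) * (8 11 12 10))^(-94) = ((0 10 8 14 7)(1 6 12 3)(4 13 11))^(-94) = (0 10 8 14 7)(1 12)(3 6)(4 11 13)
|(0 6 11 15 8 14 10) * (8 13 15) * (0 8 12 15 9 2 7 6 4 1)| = 24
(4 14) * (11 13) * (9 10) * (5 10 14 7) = (4 7 5 10 9 14)(11 13) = [0, 1, 2, 3, 7, 10, 6, 5, 8, 14, 9, 13, 12, 11, 4]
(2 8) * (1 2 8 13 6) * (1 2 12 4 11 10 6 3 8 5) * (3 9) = (1 12 4 11 10 6 2 13 9 3 8 5) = [0, 12, 13, 8, 11, 1, 2, 7, 5, 3, 6, 10, 4, 9]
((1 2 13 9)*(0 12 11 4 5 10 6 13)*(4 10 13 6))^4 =(0 4 1 11 13)(2 10 9 12 5)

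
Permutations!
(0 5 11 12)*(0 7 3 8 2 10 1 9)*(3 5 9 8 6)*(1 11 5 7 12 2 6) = [9, 8, 10, 1, 4, 5, 3, 7, 6, 0, 11, 2, 12] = (12)(0 9)(1 8 6 3)(2 10 11)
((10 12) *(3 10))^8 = (3 12 10)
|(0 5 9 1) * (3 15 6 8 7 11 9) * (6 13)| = 11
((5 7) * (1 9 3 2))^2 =(1 3)(2 9)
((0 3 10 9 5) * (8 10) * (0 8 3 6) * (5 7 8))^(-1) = (0 6)(7 9 10 8)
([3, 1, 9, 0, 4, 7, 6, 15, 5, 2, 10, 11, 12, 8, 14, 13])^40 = (15)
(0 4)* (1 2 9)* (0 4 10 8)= (0 10 8)(1 2 9)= [10, 2, 9, 3, 4, 5, 6, 7, 0, 1, 8]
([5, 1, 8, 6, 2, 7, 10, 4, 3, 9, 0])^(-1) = [10, 1, 4, 8, 7, 0, 3, 5, 2, 9, 6]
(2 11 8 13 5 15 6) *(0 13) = (0 13 5 15 6 2 11 8) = [13, 1, 11, 3, 4, 15, 2, 7, 0, 9, 10, 8, 12, 5, 14, 6]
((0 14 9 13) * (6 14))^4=(0 13 9 14 6)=((0 6 14 9 13))^4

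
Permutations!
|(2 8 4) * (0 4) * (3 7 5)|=|(0 4 2 8)(3 7 5)|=12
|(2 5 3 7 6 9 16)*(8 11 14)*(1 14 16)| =|(1 14 8 11 16 2 5 3 7 6 9)| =11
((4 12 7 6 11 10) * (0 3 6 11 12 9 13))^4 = (0 7 9 6 10)(3 11 13 12 4)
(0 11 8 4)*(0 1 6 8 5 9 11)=(1 6 8 4)(5 9 11)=[0, 6, 2, 3, 1, 9, 8, 7, 4, 11, 10, 5]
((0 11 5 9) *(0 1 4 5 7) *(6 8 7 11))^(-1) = (11)(0 7 8 6)(1 9 5 4)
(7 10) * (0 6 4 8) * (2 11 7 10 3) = [6, 1, 11, 2, 8, 5, 4, 3, 0, 9, 10, 7] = (0 6 4 8)(2 11 7 3)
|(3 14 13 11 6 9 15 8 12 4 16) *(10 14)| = |(3 10 14 13 11 6 9 15 8 12 4 16)| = 12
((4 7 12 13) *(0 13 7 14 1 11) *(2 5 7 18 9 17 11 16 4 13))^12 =((0 2 5 7 12 18 9 17 11)(1 16 4 14))^12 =(0 7 9)(2 12 17)(5 18 11)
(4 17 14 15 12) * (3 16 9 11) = (3 16 9 11)(4 17 14 15 12) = [0, 1, 2, 16, 17, 5, 6, 7, 8, 11, 10, 3, 4, 13, 15, 12, 9, 14]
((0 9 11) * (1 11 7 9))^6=(11)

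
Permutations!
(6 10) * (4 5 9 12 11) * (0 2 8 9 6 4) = [2, 1, 8, 3, 5, 6, 10, 7, 9, 12, 4, 0, 11] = (0 2 8 9 12 11)(4 5 6 10)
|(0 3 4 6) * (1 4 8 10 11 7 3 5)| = 5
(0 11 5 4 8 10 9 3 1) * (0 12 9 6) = (0 11 5 4 8 10 6)(1 12 9 3) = [11, 12, 2, 1, 8, 4, 0, 7, 10, 3, 6, 5, 9]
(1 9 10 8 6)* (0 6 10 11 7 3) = [6, 9, 2, 0, 4, 5, 1, 3, 10, 11, 8, 7] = (0 6 1 9 11 7 3)(8 10)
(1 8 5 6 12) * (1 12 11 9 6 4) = [0, 8, 2, 3, 1, 4, 11, 7, 5, 6, 10, 9, 12] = (12)(1 8 5 4)(6 11 9)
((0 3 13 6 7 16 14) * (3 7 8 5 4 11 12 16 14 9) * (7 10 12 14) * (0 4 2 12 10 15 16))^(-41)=(0 9 6 2 15 3 8 12 16 13 5)(4 11 14)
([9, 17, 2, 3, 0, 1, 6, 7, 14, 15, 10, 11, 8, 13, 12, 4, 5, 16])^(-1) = [4, 5, 2, 3, 15, 16, 6, 7, 12, 0, 10, 11, 14, 13, 8, 9, 17, 1]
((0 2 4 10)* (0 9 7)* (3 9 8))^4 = (0 8)(2 3)(4 9)(7 10)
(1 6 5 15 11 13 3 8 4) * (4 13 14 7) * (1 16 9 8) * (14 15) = (1 6 5 14 7 4 16 9 8 13 3)(11 15) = [0, 6, 2, 1, 16, 14, 5, 4, 13, 8, 10, 15, 12, 3, 7, 11, 9]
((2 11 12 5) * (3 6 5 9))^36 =(2 11 12 9 3 6 5)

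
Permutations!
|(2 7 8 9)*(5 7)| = |(2 5 7 8 9)| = 5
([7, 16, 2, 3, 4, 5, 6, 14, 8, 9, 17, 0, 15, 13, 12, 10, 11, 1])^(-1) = [11, 17, 2, 3, 4, 5, 6, 0, 8, 9, 15, 16, 14, 13, 7, 12, 1, 10]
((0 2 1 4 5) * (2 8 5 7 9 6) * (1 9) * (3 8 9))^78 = ((0 9 6 2 3 8 5)(1 4 7))^78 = (0 9 6 2 3 8 5)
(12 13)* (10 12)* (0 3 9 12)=(0 3 9 12 13 10)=[3, 1, 2, 9, 4, 5, 6, 7, 8, 12, 0, 11, 13, 10]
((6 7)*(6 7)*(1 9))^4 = (9)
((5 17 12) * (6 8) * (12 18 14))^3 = (5 14 17 12 18)(6 8)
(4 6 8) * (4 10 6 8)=[0, 1, 2, 3, 8, 5, 4, 7, 10, 9, 6]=(4 8 10 6)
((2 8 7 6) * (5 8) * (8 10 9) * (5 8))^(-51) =((2 8 7 6)(5 10 9))^(-51) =(10)(2 8 7 6)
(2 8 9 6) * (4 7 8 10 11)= (2 10 11 4 7 8 9 6)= [0, 1, 10, 3, 7, 5, 2, 8, 9, 6, 11, 4]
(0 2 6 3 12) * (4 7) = [2, 1, 6, 12, 7, 5, 3, 4, 8, 9, 10, 11, 0] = (0 2 6 3 12)(4 7)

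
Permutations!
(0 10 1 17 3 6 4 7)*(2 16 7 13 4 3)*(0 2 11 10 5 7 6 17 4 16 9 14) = [5, 4, 9, 17, 13, 7, 3, 2, 8, 14, 1, 10, 12, 16, 0, 15, 6, 11] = (0 5 7 2 9 14)(1 4 13 16 6 3 17 11 10)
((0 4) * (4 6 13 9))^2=((0 6 13 9 4))^2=(0 13 4 6 9)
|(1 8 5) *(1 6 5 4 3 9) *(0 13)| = |(0 13)(1 8 4 3 9)(5 6)| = 10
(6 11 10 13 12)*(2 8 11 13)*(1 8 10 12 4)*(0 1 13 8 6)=(0 1 6 8 11 12)(2 10)(4 13)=[1, 6, 10, 3, 13, 5, 8, 7, 11, 9, 2, 12, 0, 4]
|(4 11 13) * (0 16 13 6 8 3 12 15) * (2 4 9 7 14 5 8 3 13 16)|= 24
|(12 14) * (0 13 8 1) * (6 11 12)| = |(0 13 8 1)(6 11 12 14)| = 4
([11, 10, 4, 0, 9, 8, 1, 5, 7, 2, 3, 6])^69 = [1, 0, 2, 6, 4, 5, 3, 7, 8, 9, 11, 10]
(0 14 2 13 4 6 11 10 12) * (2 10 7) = (0 14 10 12)(2 13 4 6 11 7) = [14, 1, 13, 3, 6, 5, 11, 2, 8, 9, 12, 7, 0, 4, 10]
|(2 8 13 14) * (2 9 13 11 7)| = 12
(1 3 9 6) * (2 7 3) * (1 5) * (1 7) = (1 2)(3 9 6 5 7) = [0, 2, 1, 9, 4, 7, 5, 3, 8, 6]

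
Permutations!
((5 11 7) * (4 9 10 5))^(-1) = ((4 9 10 5 11 7))^(-1) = (4 7 11 5 10 9)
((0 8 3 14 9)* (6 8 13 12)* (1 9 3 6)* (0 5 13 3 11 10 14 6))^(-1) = ((0 3 6 8)(1 9 5 13 12)(10 14 11))^(-1) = (0 8 6 3)(1 12 13 5 9)(10 11 14)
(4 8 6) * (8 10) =(4 10 8 6) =[0, 1, 2, 3, 10, 5, 4, 7, 6, 9, 8]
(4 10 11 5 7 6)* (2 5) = (2 5 7 6 4 10 11) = [0, 1, 5, 3, 10, 7, 4, 6, 8, 9, 11, 2]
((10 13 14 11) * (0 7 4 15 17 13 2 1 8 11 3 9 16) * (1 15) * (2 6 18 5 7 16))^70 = ((0 16)(1 8 11 10 6 18 5 7 4)(2 15 17 13 14 3 9))^70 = (1 7 18 10 8 4 5 6 11)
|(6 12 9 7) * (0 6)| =|(0 6 12 9 7)| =5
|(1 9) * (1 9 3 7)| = |(9)(1 3 7)| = 3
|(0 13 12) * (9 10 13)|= 5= |(0 9 10 13 12)|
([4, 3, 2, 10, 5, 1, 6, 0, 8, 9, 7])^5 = [10, 4, 2, 5, 7, 0, 6, 3, 8, 9, 1]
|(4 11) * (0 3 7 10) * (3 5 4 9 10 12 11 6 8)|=11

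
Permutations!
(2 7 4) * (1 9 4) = (1 9 4 2 7) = [0, 9, 7, 3, 2, 5, 6, 1, 8, 4]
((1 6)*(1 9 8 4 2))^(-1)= ((1 6 9 8 4 2))^(-1)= (1 2 4 8 9 6)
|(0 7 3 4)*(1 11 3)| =6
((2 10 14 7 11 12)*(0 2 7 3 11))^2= ((0 2 10 14 3 11 12 7))^2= (0 10 3 12)(2 14 11 7)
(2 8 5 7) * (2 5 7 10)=(2 8 7 5 10)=[0, 1, 8, 3, 4, 10, 6, 5, 7, 9, 2]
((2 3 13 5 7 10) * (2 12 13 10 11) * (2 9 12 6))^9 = ((2 3 10 6)(5 7 11 9 12 13))^9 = (2 3 10 6)(5 9)(7 12)(11 13)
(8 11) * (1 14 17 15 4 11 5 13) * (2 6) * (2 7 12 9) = (1 14 17 15 4 11 8 5 13)(2 6 7 12 9) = [0, 14, 6, 3, 11, 13, 7, 12, 5, 2, 10, 8, 9, 1, 17, 4, 16, 15]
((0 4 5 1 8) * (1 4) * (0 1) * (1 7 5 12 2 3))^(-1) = (1 3 2 12 4 5 7 8)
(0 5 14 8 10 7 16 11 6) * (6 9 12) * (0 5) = (5 14 8 10 7 16 11 9 12 6) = [0, 1, 2, 3, 4, 14, 5, 16, 10, 12, 7, 9, 6, 13, 8, 15, 11]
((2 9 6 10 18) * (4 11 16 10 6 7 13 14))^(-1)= ((2 9 7 13 14 4 11 16 10 18))^(-1)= (2 18 10 16 11 4 14 13 7 9)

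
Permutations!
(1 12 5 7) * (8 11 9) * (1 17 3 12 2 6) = (1 2 6)(3 12 5 7 17)(8 11 9) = [0, 2, 6, 12, 4, 7, 1, 17, 11, 8, 10, 9, 5, 13, 14, 15, 16, 3]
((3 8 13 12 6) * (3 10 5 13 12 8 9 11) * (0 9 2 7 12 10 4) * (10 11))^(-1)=(0 4 6 12 7 2 3 11 8 13 5 10 9)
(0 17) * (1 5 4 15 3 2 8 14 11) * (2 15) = (0 17)(1 5 4 2 8 14 11)(3 15) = [17, 5, 8, 15, 2, 4, 6, 7, 14, 9, 10, 1, 12, 13, 11, 3, 16, 0]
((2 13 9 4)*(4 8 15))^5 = (2 4 15 8 9 13) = ((2 13 9 8 15 4))^5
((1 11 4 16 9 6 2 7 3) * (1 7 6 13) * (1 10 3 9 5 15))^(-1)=(1 15 5 16 4 11)(2 6)(3 10 13 9 7)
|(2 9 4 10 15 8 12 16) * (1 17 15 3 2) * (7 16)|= |(1 17 15 8 12 7 16)(2 9 4 10 3)|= 35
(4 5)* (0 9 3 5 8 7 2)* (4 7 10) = (0 9 3 5 7 2)(4 8 10) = [9, 1, 0, 5, 8, 7, 6, 2, 10, 3, 4]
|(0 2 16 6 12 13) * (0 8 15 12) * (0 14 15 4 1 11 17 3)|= |(0 2 16 6 14 15 12 13 8 4 1 11 17 3)|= 14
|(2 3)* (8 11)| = |(2 3)(8 11)| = 2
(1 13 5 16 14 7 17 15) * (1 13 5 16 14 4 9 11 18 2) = (1 5 14 7 17 15 13 16 4 9 11 18 2) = [0, 5, 1, 3, 9, 14, 6, 17, 8, 11, 10, 18, 12, 16, 7, 13, 4, 15, 2]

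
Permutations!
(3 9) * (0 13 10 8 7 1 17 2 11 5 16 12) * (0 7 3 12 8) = [13, 17, 11, 9, 4, 16, 6, 1, 3, 12, 0, 5, 7, 10, 14, 15, 8, 2] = (0 13 10)(1 17 2 11 5 16 8 3 9 12 7)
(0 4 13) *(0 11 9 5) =(0 4 13 11 9 5) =[4, 1, 2, 3, 13, 0, 6, 7, 8, 5, 10, 9, 12, 11]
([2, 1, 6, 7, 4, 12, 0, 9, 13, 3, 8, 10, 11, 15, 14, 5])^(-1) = [6, 1, 0, 9, 4, 15, 2, 3, 10, 7, 11, 12, 5, 8, 14, 13]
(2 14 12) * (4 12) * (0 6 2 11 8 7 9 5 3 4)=(0 6 2 14)(3 4 12 11 8 7 9 5)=[6, 1, 14, 4, 12, 3, 2, 9, 7, 5, 10, 8, 11, 13, 0]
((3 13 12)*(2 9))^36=(13)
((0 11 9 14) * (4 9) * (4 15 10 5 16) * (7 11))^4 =((0 7 11 15 10 5 16 4 9 14))^4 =(0 10 9 11 16)(4 7 5 14 15)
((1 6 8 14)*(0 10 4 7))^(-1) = (0 7 4 10)(1 14 8 6)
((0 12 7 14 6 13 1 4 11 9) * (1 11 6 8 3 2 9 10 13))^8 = ((0 12 7 14 8 3 2 9)(1 4 6)(10 13 11))^8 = (14)(1 6 4)(10 11 13)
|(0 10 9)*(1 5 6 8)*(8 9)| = |(0 10 8 1 5 6 9)| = 7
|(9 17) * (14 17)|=3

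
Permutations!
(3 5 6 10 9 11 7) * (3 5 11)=(3 11 7 5 6 10 9)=[0, 1, 2, 11, 4, 6, 10, 5, 8, 3, 9, 7]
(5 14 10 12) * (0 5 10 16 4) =(0 5 14 16 4)(10 12) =[5, 1, 2, 3, 0, 14, 6, 7, 8, 9, 12, 11, 10, 13, 16, 15, 4]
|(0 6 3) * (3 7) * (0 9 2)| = |(0 6 7 3 9 2)| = 6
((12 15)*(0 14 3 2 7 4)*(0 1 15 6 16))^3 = ((0 14 3 2 7 4 1 15 12 6 16))^3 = (0 2 1 6 14 7 15 16 3 4 12)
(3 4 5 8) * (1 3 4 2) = (1 3 2)(4 5 8) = [0, 3, 1, 2, 5, 8, 6, 7, 4]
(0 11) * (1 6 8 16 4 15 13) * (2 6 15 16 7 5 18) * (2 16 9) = (0 11)(1 15 13)(2 6 8 7 5 18 16 4 9) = [11, 15, 6, 3, 9, 18, 8, 5, 7, 2, 10, 0, 12, 1, 14, 13, 4, 17, 16]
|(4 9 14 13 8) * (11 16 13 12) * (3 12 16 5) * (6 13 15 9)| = |(3 12 11 5)(4 6 13 8)(9 14 16 15)| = 4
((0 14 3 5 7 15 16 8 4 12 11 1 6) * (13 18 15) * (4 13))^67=((0 14 3 5 7 4 12 11 1 6)(8 13 18 15 16))^67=(0 11 7 14 1 4 3 6 12 5)(8 18 16 13 15)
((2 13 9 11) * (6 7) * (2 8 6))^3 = ((2 13 9 11 8 6 7))^3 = (2 11 7 9 6 13 8)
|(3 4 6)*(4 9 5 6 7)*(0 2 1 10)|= |(0 2 1 10)(3 9 5 6)(4 7)|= 4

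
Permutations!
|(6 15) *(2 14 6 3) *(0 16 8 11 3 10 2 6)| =10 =|(0 16 8 11 3 6 15 10 2 14)|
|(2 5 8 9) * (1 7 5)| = 6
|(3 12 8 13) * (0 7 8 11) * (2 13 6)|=|(0 7 8 6 2 13 3 12 11)|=9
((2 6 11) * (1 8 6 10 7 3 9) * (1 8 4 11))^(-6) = ((1 4 11 2 10 7 3 9 8 6))^(-6) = (1 10 8 11 3)(2 9 4 7 6)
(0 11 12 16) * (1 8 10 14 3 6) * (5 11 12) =(0 12 16)(1 8 10 14 3 6)(5 11) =[12, 8, 2, 6, 4, 11, 1, 7, 10, 9, 14, 5, 16, 13, 3, 15, 0]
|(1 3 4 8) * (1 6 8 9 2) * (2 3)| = |(1 2)(3 4 9)(6 8)| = 6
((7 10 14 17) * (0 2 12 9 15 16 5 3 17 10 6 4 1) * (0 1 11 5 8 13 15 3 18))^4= ((0 2 12 9 3 17 7 6 4 11 5 18)(8 13 15 16)(10 14))^4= (0 3 4)(2 17 11)(5 12 7)(6 18 9)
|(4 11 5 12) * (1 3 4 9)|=7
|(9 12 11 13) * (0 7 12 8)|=7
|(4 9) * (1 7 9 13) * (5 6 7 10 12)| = 9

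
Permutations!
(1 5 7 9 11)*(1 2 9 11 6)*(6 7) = (1 5 6)(2 9 7 11) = [0, 5, 9, 3, 4, 6, 1, 11, 8, 7, 10, 2]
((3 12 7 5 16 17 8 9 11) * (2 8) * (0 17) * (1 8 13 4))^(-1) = ((0 17 2 13 4 1 8 9 11 3 12 7 5 16))^(-1) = (0 16 5 7 12 3 11 9 8 1 4 13 2 17)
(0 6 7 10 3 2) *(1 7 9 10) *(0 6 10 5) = (0 10 3 2 6 9 5)(1 7) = [10, 7, 6, 2, 4, 0, 9, 1, 8, 5, 3]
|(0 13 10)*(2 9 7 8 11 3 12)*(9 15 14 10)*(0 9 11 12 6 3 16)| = |(0 13 11 16)(2 15 14 10 9 7 8 12)(3 6)| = 8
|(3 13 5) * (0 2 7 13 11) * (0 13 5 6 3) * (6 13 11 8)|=12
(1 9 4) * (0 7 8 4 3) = [7, 9, 2, 0, 1, 5, 6, 8, 4, 3] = (0 7 8 4 1 9 3)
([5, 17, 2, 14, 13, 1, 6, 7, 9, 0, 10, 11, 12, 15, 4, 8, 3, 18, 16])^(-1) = (0 9 8 15 13 4 14 3 16 18 17 1 5)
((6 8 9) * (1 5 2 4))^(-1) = ((1 5 2 4)(6 8 9))^(-1) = (1 4 2 5)(6 9 8)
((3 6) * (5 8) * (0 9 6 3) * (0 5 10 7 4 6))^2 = (4 5 10)(6 8 7)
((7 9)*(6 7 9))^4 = ((9)(6 7))^4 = (9)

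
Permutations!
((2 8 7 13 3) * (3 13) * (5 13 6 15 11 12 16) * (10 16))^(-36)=(5 11)(6 10)(12 13)(15 16)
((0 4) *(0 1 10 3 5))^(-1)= (0 5 3 10 1 4)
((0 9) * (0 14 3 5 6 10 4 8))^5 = (0 6 9 10 14 4 3 8 5)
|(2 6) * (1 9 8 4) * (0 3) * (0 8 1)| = 4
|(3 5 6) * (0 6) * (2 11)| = |(0 6 3 5)(2 11)| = 4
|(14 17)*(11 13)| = |(11 13)(14 17)| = 2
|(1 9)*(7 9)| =3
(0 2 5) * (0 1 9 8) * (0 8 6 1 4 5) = (0 2)(1 9 6)(4 5) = [2, 9, 0, 3, 5, 4, 1, 7, 8, 6]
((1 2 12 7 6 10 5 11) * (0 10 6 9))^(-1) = ((0 10 5 11 1 2 12 7 9))^(-1) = (0 9 7 12 2 1 11 5 10)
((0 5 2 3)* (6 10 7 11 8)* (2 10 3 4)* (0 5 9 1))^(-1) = ((0 9 1)(2 4)(3 5 10 7 11 8 6))^(-1) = (0 1 9)(2 4)(3 6 8 11 7 10 5)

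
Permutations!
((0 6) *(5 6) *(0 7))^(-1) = ((0 5 6 7))^(-1) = (0 7 6 5)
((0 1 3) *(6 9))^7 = (0 1 3)(6 9)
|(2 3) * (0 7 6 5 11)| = 10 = |(0 7 6 5 11)(2 3)|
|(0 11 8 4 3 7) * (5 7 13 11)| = 15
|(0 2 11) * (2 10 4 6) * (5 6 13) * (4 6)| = 15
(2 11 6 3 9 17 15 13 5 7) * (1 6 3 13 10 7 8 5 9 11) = (1 6 13 9 17 15 10 7 2)(3 11)(5 8) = [0, 6, 1, 11, 4, 8, 13, 2, 5, 17, 7, 3, 12, 9, 14, 10, 16, 15]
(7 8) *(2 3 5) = (2 3 5)(7 8) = [0, 1, 3, 5, 4, 2, 6, 8, 7]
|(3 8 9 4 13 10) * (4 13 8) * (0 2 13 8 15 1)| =8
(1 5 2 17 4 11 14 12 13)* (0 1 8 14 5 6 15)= (0 1 6 15)(2 17 4 11 5)(8 14 12 13)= [1, 6, 17, 3, 11, 2, 15, 7, 14, 9, 10, 5, 13, 8, 12, 0, 16, 4]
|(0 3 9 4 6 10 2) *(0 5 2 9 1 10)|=14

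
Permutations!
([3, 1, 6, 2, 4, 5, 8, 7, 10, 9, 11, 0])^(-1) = [11, 1, 3, 0, 4, 5, 2, 7, 6, 9, 8, 10]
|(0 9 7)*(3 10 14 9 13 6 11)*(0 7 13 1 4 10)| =|(0 1 4 10 14 9 13 6 11 3)| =10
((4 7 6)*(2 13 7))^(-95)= (13)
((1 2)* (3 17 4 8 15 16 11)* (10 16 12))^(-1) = (1 2)(3 11 16 10 12 15 8 4 17) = ((1 2)(3 17 4 8 15 12 10 16 11))^(-1)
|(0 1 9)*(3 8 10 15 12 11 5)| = |(0 1 9)(3 8 10 15 12 11 5)| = 21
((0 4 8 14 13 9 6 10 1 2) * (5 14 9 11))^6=((0 4 8 9 6 10 1 2)(5 14 13 11))^6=(0 1 6 8)(2 10 9 4)(5 13)(11 14)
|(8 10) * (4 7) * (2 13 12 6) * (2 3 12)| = 6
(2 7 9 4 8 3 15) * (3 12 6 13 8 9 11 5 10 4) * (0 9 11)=(0 9 3 15 2 7)(4 11 5 10)(6 13 8 12)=[9, 1, 7, 15, 11, 10, 13, 0, 12, 3, 4, 5, 6, 8, 14, 2]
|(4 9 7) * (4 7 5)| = |(4 9 5)| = 3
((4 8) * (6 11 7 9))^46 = (6 7)(9 11)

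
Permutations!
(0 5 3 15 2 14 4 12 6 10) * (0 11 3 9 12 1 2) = (0 5 9 12 6 10 11 3 15)(1 2 14 4) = [5, 2, 14, 15, 1, 9, 10, 7, 8, 12, 11, 3, 6, 13, 4, 0]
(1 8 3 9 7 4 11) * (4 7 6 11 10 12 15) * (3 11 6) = (1 8 11)(3 9)(4 10 12 15) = [0, 8, 2, 9, 10, 5, 6, 7, 11, 3, 12, 1, 15, 13, 14, 4]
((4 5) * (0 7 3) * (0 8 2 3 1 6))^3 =((0 7 1 6)(2 3 8)(4 5))^3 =(8)(0 6 1 7)(4 5)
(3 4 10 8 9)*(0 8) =(0 8 9 3 4 10) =[8, 1, 2, 4, 10, 5, 6, 7, 9, 3, 0]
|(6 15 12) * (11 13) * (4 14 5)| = 6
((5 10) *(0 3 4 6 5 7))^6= (0 7 10 5 6 4 3)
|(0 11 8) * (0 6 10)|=5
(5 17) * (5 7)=[0, 1, 2, 3, 4, 17, 6, 5, 8, 9, 10, 11, 12, 13, 14, 15, 16, 7]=(5 17 7)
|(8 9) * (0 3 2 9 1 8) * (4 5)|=4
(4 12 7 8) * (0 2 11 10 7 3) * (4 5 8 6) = (0 2 11 10 7 6 4 12 3)(5 8) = [2, 1, 11, 0, 12, 8, 4, 6, 5, 9, 7, 10, 3]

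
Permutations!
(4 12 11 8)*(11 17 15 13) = (4 12 17 15 13 11 8) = [0, 1, 2, 3, 12, 5, 6, 7, 4, 9, 10, 8, 17, 11, 14, 13, 16, 15]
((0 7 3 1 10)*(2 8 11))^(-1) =((0 7 3 1 10)(2 8 11))^(-1) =(0 10 1 3 7)(2 11 8)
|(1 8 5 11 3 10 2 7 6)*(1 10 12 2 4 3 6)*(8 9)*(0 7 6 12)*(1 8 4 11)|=40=|(0 7 8 5 1 9 4 3)(2 6 10 11 12)|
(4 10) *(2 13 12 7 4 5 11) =[0, 1, 13, 3, 10, 11, 6, 4, 8, 9, 5, 2, 7, 12] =(2 13 12 7 4 10 5 11)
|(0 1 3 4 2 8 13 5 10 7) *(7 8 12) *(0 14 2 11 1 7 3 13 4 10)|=|(0 7 14 2 12 3 10 8 4 11 1 13 5)|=13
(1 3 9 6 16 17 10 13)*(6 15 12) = (1 3 9 15 12 6 16 17 10 13) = [0, 3, 2, 9, 4, 5, 16, 7, 8, 15, 13, 11, 6, 1, 14, 12, 17, 10]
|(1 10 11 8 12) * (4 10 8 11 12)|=5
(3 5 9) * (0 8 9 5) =(0 8 9 3) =[8, 1, 2, 0, 4, 5, 6, 7, 9, 3]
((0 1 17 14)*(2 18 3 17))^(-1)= ((0 1 2 18 3 17 14))^(-1)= (0 14 17 3 18 2 1)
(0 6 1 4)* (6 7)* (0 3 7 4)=(0 4 3 7 6 1)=[4, 0, 2, 7, 3, 5, 1, 6]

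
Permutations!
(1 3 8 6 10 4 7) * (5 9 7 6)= (1 3 8 5 9 7)(4 6 10)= [0, 3, 2, 8, 6, 9, 10, 1, 5, 7, 4]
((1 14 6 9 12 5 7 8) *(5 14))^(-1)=(1 8 7 5)(6 14 12 9)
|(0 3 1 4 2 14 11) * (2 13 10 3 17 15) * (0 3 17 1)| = |(0 1 4 13 10 17 15 2 14 11 3)| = 11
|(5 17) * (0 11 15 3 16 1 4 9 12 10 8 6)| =12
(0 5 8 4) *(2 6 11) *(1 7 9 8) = (0 5 1 7 9 8 4)(2 6 11) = [5, 7, 6, 3, 0, 1, 11, 9, 4, 8, 10, 2]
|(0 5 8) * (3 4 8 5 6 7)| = |(0 6 7 3 4 8)| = 6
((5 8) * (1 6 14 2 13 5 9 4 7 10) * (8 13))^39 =(1 2 4)(5 13)(6 8 7)(9 10 14)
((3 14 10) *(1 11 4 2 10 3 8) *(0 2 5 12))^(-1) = ((0 2 10 8 1 11 4 5 12)(3 14))^(-1) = (0 12 5 4 11 1 8 10 2)(3 14)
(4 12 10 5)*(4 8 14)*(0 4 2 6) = (0 4 12 10 5 8 14 2 6) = [4, 1, 6, 3, 12, 8, 0, 7, 14, 9, 5, 11, 10, 13, 2]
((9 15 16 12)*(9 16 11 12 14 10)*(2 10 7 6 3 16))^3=(2 15)(3 7 16 6 14)(9 12)(10 11)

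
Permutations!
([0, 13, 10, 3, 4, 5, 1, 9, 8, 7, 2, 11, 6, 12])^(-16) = (13)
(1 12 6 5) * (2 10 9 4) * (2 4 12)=(1 2 10 9 12 6 5)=[0, 2, 10, 3, 4, 1, 5, 7, 8, 12, 9, 11, 6]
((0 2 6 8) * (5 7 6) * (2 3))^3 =((0 3 2 5 7 6 8))^3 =(0 5 8 2 6 3 7)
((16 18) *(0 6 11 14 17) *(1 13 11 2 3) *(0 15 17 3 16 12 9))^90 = (0 9 12 18 16 2 6)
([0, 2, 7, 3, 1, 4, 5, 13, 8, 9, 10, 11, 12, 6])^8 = (1 2 7 13 6 5 4)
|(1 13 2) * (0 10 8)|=|(0 10 8)(1 13 2)|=3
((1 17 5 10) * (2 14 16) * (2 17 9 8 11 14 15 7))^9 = (17) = ((1 9 8 11 14 16 17 5 10)(2 15 7))^9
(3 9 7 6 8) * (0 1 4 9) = (0 1 4 9 7 6 8 3) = [1, 4, 2, 0, 9, 5, 8, 6, 3, 7]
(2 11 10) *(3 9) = (2 11 10)(3 9) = [0, 1, 11, 9, 4, 5, 6, 7, 8, 3, 2, 10]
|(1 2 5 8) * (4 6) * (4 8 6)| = |(1 2 5 6 8)| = 5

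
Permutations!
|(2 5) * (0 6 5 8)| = |(0 6 5 2 8)| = 5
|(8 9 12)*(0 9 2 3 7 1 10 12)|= 14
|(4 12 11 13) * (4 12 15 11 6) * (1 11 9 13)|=6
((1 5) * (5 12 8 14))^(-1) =((1 12 8 14 5))^(-1) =(1 5 14 8 12)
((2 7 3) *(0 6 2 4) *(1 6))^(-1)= ((0 1 6 2 7 3 4))^(-1)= (0 4 3 7 2 6 1)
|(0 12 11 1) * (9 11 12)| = 4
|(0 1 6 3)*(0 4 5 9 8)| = 8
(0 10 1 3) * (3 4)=(0 10 1 4 3)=[10, 4, 2, 0, 3, 5, 6, 7, 8, 9, 1]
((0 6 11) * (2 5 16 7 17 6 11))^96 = (17)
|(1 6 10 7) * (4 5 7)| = 6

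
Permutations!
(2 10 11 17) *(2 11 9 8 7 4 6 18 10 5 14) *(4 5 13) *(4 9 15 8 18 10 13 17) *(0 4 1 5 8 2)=(0 4 6 10 15 2 17 11 1 5 14)(7 8)(9 18 13)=[4, 5, 17, 3, 6, 14, 10, 8, 7, 18, 15, 1, 12, 9, 0, 2, 16, 11, 13]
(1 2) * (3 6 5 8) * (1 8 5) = (1 2 8 3 6) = [0, 2, 8, 6, 4, 5, 1, 7, 3]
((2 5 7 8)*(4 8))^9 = (2 8 4 7 5)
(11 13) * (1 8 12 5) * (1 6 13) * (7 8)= (1 7 8 12 5 6 13 11)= [0, 7, 2, 3, 4, 6, 13, 8, 12, 9, 10, 1, 5, 11]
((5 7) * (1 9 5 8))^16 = (1 9 5 7 8)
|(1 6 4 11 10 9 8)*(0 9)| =8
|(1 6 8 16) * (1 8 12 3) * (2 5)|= |(1 6 12 3)(2 5)(8 16)|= 4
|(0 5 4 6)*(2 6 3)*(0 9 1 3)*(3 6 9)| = 15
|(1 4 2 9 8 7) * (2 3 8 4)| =7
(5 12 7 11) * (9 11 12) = (5 9 11)(7 12) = [0, 1, 2, 3, 4, 9, 6, 12, 8, 11, 10, 5, 7]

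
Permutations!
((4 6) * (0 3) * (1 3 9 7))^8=(0 1 9 3 7)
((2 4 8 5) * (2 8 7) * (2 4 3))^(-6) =((2 3)(4 7)(5 8))^(-6) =(8)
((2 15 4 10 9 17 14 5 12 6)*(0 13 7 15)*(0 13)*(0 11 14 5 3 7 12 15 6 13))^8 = (0 11 14 3 7 6 2)(4 9 5)(10 17 15)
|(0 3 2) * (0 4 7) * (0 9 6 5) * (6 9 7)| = 6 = |(9)(0 3 2 4 6 5)|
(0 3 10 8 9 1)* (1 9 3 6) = (0 6 1)(3 10 8) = [6, 0, 2, 10, 4, 5, 1, 7, 3, 9, 8]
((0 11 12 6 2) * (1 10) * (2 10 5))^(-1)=(0 2 5 1 10 6 12 11)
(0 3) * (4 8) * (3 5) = [5, 1, 2, 0, 8, 3, 6, 7, 4] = (0 5 3)(4 8)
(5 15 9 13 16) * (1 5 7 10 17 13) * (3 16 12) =[0, 5, 2, 16, 4, 15, 6, 10, 8, 1, 17, 11, 3, 12, 14, 9, 7, 13] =(1 5 15 9)(3 16 7 10 17 13 12)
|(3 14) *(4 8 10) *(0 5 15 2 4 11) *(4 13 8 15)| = |(0 5 4 15 2 13 8 10 11)(3 14)| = 18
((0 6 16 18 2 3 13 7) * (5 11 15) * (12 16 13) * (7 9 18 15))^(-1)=(0 7 11 5 15 16 12 3 2 18 9 13 6)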